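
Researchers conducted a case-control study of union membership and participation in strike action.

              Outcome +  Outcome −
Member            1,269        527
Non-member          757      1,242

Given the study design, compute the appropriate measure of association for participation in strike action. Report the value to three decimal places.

3.951

Cells: a = 1269, b = 527, c = 757, d = 1242.
This is a case-control study: participants were sampled on outcome status, so risks in the source population cannot be estimated directly — relative risk is not valid here. The odds ratio is the appropriate measure.
OR = (a·d)/(b·c) = (1269 × 1242) / (527 × 757) = 1576098 / 398939 = 3.95072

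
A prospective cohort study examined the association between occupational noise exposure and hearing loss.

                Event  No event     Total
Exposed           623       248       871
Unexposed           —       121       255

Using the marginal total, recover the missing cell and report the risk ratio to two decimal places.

1.36

The missing cell is in the unexposed row: 255 − 121 = 134.
So a = 623, b = 248, c = 134, d = 121.
RR = [a/(a+b)] / [c/(c+d)] = (623/871) / (134/255) = 0.71527/0.52549 = 1.36115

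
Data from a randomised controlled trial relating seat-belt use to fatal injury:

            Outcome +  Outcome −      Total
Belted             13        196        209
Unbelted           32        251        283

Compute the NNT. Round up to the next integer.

20

Risk in treated group = 13/209 = 0.06220; risk in control = 32/283 = 0.11307.
Absolute risk reduction = 0.11307 − 0.06220 = 0.05087
NNT = 1 / ARR = 1 / 0.05087 = 19.657 → round up → 20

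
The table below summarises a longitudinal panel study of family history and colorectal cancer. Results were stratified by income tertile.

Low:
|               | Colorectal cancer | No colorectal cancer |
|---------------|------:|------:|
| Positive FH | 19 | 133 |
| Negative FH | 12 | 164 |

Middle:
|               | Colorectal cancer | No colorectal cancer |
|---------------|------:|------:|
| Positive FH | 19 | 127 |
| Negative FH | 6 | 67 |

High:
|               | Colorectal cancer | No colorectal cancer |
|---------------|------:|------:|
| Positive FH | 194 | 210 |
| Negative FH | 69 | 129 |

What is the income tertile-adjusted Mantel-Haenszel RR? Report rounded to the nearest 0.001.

1.438

RR_MH = Σ(aᵢ·n₀ᵢ/nᵢ) / Σ(cᵢ·n₁ᵢ/nᵢ), with n₁ᵢ = aᵢ+bᵢ (exposed), n₀ᵢ = cᵢ+dᵢ (unexposed), nᵢ = n₁ᵢ+n₀ᵢ.
Stratum 1 (Low): n₁ = 152, n₀ = 176, n = 328; a·n₀/n = 19·176/328 = 10.1951; c·n₁/n = 12·152/328 = 5.5610
Stratum 2 (Middle): n₁ = 146, n₀ = 73, n = 219; a·n₀/n = 19·73/219 = 6.3333; c·n₁/n = 6·146/219 = 4.0000
Stratum 3 (High): n₁ = 404, n₀ = 198, n = 602; a·n₀/n = 194·198/602 = 63.8073; c·n₁/n = 69·404/602 = 46.3056
RR_MH = (10.1951 + 6.3333 + 63.8073) / (5.5610 + 4.0000 + 46.3056) = 80.3358 / 55.8666 = 1.43799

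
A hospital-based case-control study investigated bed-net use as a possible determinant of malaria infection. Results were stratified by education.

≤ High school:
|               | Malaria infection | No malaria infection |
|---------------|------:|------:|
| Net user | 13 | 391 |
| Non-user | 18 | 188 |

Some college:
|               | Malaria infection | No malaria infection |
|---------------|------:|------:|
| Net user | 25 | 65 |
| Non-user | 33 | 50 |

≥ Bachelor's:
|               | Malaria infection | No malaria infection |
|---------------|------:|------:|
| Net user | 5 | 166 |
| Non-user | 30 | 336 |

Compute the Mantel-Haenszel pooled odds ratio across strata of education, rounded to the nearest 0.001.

0.432

OR_MH = Σ(aᵢdᵢ/nᵢ) / Σ(bᵢcᵢ/nᵢ), where nᵢ is the stratum total.
Stratum 1 (≤ High school): n = 610; a·d/n = 13·188/610 = 4.0066; b·c/n = 391·18/610 = 11.5377
Stratum 2 (Some college): n = 173; a·d/n = 25·50/173 = 7.2254; b·c/n = 65·33/173 = 12.3988
Stratum 3 (≥ Bachelor's): n = 537; a·d/n = 5·336/537 = 3.1285; b·c/n = 166·30/537 = 9.2737
OR_MH = (4.0066 + 7.2254 + 3.1285) / (11.5377 + 12.3988 + 9.2737) = 14.3605 / 33.2103 = 0.43241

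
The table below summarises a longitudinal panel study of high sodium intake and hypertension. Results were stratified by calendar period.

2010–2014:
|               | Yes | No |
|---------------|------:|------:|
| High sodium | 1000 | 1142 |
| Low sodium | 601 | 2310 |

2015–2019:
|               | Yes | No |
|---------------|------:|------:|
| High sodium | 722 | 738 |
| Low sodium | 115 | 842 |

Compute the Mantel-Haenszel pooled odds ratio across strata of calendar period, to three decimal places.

OR_MH = Σ(aᵢdᵢ/nᵢ) / Σ(bᵢcᵢ/nᵢ), where nᵢ is the stratum total.
Stratum 1 (2010–2014): n = 5053; a·d/n = 1000·2310/5053 = 457.1542; b·c/n = 1142·601/5053 = 135.8286
Stratum 2 (2015–2019): n = 2417; a·d/n = 722·842/2417 = 251.5201; b·c/n = 738·115/2417 = 35.1138
OR_MH = (457.1542 + 251.5201) / (135.8286 + 35.1138) = 708.6742 / 170.9424 = 4.14569

4.146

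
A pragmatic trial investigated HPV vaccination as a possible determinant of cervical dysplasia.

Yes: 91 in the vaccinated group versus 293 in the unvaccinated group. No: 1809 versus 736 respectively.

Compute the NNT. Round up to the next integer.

5

Risk in treated group = 91/1900 = 0.04789; risk in control = 293/1029 = 0.28474.
Absolute risk reduction = 0.28474 − 0.04789 = 0.23685
NNT = 1 / ARR = 1 / 0.23685 = 4.222 → round up → 5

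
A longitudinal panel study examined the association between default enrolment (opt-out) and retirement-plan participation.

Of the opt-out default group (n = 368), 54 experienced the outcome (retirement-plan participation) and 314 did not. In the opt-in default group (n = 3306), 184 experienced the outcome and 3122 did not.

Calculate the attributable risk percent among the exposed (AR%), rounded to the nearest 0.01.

62.07

From the description: a = 54, b = 314, c = 184, d = 3122.
Risk in exposed = 54/368 = 0.14674; risk in unexposed = 184/3306 = 0.05566.
RR = 0.14674/0.05566 = 2.63652
AR% = (RR − 1)/RR × 100 = (2.63652 − 1)/2.63652 × 100 = 62.0712%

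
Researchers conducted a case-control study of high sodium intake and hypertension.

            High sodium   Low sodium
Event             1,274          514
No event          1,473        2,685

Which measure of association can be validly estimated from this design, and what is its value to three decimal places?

4.518

Reading the table with exposure as columns: a = 1274 (High sodium, case), b = 1473 (High sodium, non-case), c = 514 (Low sodium, case), d = 2685.
This is a case-control study: participants were sampled on outcome status, so risks in the source population cannot be estimated directly — relative risk is not valid here. The odds ratio is the appropriate measure.
OR = (a·d)/(b·c) = (1274 × 2685) / (1473 × 514) = 3420690 / 757122 = 4.51802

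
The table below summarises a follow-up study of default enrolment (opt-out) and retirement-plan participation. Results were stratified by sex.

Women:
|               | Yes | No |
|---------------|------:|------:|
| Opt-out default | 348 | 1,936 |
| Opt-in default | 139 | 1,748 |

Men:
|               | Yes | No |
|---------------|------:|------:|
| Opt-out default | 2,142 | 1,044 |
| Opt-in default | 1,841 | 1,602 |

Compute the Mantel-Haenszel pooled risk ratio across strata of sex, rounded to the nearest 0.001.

RR_MH = Σ(aᵢ·n₀ᵢ/nᵢ) / Σ(cᵢ·n₁ᵢ/nᵢ), with n₁ᵢ = aᵢ+bᵢ (exposed), n₀ᵢ = cᵢ+dᵢ (unexposed), nᵢ = n₁ᵢ+n₀ᵢ.
Stratum 1 (Women): n₁ = 2284, n₀ = 1887, n = 4171; a·n₀/n = 348·1887/4171 = 157.4385; c·n₁/n = 139·2284/4171 = 76.1151
Stratum 2 (Men): n₁ = 3186, n₀ = 3443, n = 6629; a·n₀/n = 2142·3443/6629 = 1112.5216; c·n₁/n = 1841·3186/6629 = 884.8131
RR_MH = (157.4385 + 1112.5216) / (76.1151 + 884.8131) = 1269.9602 / 960.9282 = 1.32160

1.322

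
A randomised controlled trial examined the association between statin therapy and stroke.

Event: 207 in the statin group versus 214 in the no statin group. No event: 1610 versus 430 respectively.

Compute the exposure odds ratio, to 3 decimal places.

From the description: a = 207, b = 1610, c = 214, d = 430.
OR = (a·d)/(b·c) = (207 × 430) / (1610 × 214) = 89010 / 344540 = 0.25834
Exposure is associated with lower odds of stroke (OR = 0.26 < 1).

0.258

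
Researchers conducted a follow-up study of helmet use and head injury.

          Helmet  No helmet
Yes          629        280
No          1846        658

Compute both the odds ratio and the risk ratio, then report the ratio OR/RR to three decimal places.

Reading the table with exposure as columns: a = 629 (Helmet, case), b = 1846 (Helmet, non-case), c = 280 (No helmet, case), d = 658.
OR = (629·658)/(1846·280) = 413882/516880 = 0.80073
Risk in exposed = 629/2475 = 0.25414; risk in unexposed = 280/938 = 0.29851; RR = 0.85137
OR/RR = 0.80073 / 0.85137 = 0.94052
The outcome is not rare, so the OR lies further from 1 than the RR.

0.941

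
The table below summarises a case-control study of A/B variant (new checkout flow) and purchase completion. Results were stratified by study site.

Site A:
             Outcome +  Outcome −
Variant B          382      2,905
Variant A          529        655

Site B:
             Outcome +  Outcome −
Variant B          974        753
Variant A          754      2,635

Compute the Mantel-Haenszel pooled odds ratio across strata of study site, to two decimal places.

OR_MH = Σ(aᵢdᵢ/nᵢ) / Σ(bᵢcᵢ/nᵢ), where nᵢ is the stratum total.
Stratum 1 (Site A): n = 4471; a·d/n = 382·655/4471 = 55.9629; b·c/n = 2905·529/4471 = 343.7139
Stratum 2 (Site B): n = 5116; a·d/n = 974·2635/5116 = 501.6595; b·c/n = 753·754/5116 = 110.9777
OR_MH = (55.9629 + 501.6595) / (343.7139 + 110.9777) = 557.6224 / 454.6917 = 1.22637

1.23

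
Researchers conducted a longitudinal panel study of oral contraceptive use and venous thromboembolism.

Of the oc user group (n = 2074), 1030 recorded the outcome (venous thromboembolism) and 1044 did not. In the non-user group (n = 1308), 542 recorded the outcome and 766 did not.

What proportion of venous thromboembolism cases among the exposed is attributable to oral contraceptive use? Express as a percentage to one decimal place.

From the description: a = 1030, b = 1044, c = 542, d = 766.
Risk in exposed = 1030/2074 = 0.49662; risk in unexposed = 542/1308 = 0.41437.
RR = 0.49662/0.41437 = 1.19850
AR% = (RR − 1)/RR × 100 = (1.19850 − 1)/1.19850 × 100 = 16.5622%

16.6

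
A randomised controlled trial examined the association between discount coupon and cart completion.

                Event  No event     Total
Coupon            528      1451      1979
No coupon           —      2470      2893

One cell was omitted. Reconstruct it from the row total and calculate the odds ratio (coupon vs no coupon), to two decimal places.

2.12

The missing cell is in the unexposed row: 2893 − 2470 = 423.
So a = 528, b = 1451, c = 423, d = 2470.
OR = (a·d)/(b·c) = (528 × 2470) / (1451 × 423) = 1304160 / 613773 = 2.12482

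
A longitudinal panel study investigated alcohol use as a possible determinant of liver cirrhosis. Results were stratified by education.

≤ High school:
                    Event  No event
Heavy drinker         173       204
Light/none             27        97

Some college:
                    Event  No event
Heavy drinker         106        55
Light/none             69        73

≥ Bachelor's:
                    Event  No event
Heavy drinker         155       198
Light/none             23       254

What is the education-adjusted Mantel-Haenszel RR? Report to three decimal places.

2.299

RR_MH = Σ(aᵢ·n₀ᵢ/nᵢ) / Σ(cᵢ·n₁ᵢ/nᵢ), with n₁ᵢ = aᵢ+bᵢ (exposed), n₀ᵢ = cᵢ+dᵢ (unexposed), nᵢ = n₁ᵢ+n₀ᵢ.
Stratum 1 (≤ High school): n₁ = 377, n₀ = 124, n = 501; a·n₀/n = 173·124/501 = 42.8184; c·n₁/n = 27·377/501 = 20.3174
Stratum 2 (Some college): n₁ = 161, n₀ = 142, n = 303; a·n₀/n = 106·142/303 = 49.6766; c·n₁/n = 69·161/303 = 36.6634
Stratum 3 (≥ Bachelor's): n₁ = 353, n₀ = 277, n = 630; a·n₀/n = 155·277/630 = 68.1508; c·n₁/n = 23·353/630 = 12.8873
RR_MH = (42.8184 + 49.6766 + 68.1508) / (20.3174 + 36.6634 + 12.8873) = 160.6457 / 69.8680 = 2.29927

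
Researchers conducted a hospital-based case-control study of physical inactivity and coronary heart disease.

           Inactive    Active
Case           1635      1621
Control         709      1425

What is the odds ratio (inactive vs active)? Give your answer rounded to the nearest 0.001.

2.027

Reading the table with exposure as columns: a = 1635 (Inactive, case), b = 709 (Inactive, non-case), c = 1621 (Active, case), d = 1425.
OR = (a·d)/(b·c) = (1635 × 1425) / (709 × 1621) = 2329875 / 1149289 = 2.02723
The odds of coronary heart disease are about 2.03 times as high in the inactive group.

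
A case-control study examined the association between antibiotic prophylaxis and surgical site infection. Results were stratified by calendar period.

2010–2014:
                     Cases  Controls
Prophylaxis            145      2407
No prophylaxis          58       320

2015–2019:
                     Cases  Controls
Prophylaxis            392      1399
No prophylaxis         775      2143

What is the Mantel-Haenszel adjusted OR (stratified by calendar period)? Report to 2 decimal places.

OR_MH = Σ(aᵢdᵢ/nᵢ) / Σ(bᵢcᵢ/nᵢ), where nᵢ is the stratum total.
Stratum 1 (2010–2014): n = 2930; a·d/n = 145·320/2930 = 15.8362; b·c/n = 2407·58/2930 = 47.6471
Stratum 2 (2015–2019): n = 4709; a·d/n = 392·2143/4709 = 178.3937; b·c/n = 1399·775/4709 = 230.2453
OR_MH = (15.8362 + 178.3937) / (47.6471 + 230.2453) = 194.2299 / 277.8924 = 0.69894

0.70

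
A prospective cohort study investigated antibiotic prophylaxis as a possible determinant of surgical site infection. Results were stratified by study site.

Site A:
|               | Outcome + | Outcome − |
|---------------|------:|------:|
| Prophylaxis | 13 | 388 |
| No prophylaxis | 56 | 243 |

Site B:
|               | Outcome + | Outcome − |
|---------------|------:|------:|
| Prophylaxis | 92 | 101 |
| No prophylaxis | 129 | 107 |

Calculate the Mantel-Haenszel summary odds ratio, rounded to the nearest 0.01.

0.45

OR_MH = Σ(aᵢdᵢ/nᵢ) / Σ(bᵢcᵢ/nᵢ), where nᵢ is the stratum total.
Stratum 1 (Site A): n = 700; a·d/n = 13·243/700 = 4.5129; b·c/n = 388·56/700 = 31.0400
Stratum 2 (Site B): n = 429; a·d/n = 92·107/429 = 22.9464; b·c/n = 101·129/429 = 30.3706
OR_MH = (4.5129 + 22.9464) / (31.0400 + 30.3706) = 27.4592 / 61.4106 = 0.44714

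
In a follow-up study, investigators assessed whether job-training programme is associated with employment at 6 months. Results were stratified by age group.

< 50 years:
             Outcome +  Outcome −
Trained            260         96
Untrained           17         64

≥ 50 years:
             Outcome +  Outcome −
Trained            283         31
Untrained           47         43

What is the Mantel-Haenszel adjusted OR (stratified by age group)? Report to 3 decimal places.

9.290

OR_MH = Σ(aᵢdᵢ/nᵢ) / Σ(bᵢcᵢ/nᵢ), where nᵢ is the stratum total.
Stratum 1 (< 50 years): n = 437; a·d/n = 260·64/437 = 38.0778; b·c/n = 96·17/437 = 3.7346
Stratum 2 (≥ 50 years): n = 404; a·d/n = 283·43/404 = 30.1213; b·c/n = 31·47/404 = 3.6064
OR_MH = (38.0778 + 30.1213) / (3.7346 + 3.6064) = 68.1991 / 7.3410 = 9.29018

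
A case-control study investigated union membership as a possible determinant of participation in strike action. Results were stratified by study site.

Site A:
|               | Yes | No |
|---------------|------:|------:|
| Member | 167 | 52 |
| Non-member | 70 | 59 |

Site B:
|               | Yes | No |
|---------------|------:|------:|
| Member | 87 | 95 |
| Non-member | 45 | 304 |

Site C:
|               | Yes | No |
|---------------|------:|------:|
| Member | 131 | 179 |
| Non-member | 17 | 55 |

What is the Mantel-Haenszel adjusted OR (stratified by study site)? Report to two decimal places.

3.66

OR_MH = Σ(aᵢdᵢ/nᵢ) / Σ(bᵢcᵢ/nᵢ), where nᵢ is the stratum total.
Stratum 1 (Site A): n = 348; a·d/n = 167·59/348 = 28.3132; b·c/n = 52·70/348 = 10.4598
Stratum 2 (Site B): n = 531; a·d/n = 87·304/531 = 49.8079; b·c/n = 95·45/531 = 8.0508
Stratum 3 (Site C): n = 382; a·d/n = 131·55/382 = 18.8613; b·c/n = 179·17/382 = 7.9660
OR_MH = (28.3132 + 49.8079 + 18.8613) / (10.4598 + 8.0508 + 7.9660) = 96.9824 / 26.4766 = 3.66295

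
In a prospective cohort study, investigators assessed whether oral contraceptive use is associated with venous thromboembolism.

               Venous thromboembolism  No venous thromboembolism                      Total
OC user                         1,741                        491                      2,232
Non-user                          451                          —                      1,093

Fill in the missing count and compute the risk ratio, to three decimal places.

The missing cell is in the unexposed row: 1093 − 451 = 642.
So a = 1741, b = 491, c = 451, d = 642.
RR = [a/(a+b)] / [c/(c+d)] = (1741/2232) / (451/1093) = 0.78002/0.41263 = 1.89038

1.890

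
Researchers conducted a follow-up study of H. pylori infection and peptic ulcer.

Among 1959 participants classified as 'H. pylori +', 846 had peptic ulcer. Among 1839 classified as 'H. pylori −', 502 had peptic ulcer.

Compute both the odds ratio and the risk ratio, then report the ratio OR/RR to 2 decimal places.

1.28

From the description: a = 846, b = 1113, c = 502, d = 1337.
OR = (846·1337)/(1113·502) = 1131102/558726 = 2.02443
Risk in exposed = 846/1959 = 0.43185; risk in unexposed = 502/1839 = 0.27297; RR = 1.58203
OR/RR = 2.02443 / 1.58203 = 1.27964
The outcome is not rare, so the OR lies further from 1 than the RR.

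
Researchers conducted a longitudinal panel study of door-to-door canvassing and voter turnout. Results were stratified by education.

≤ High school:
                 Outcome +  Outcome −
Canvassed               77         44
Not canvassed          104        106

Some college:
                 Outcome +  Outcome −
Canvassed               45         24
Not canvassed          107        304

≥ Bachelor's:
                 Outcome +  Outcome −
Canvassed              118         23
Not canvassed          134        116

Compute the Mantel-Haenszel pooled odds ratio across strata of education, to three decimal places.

OR_MH = Σ(aᵢdᵢ/nᵢ) / Σ(bᵢcᵢ/nᵢ), where nᵢ is the stratum total.
Stratum 1 (≤ High school): n = 331; a·d/n = 77·106/331 = 24.6586; b·c/n = 44·104/331 = 13.8248
Stratum 2 (Some college): n = 480; a·d/n = 45·304/480 = 28.5000; b·c/n = 24·107/480 = 5.3500
Stratum 3 (≥ Bachelor's): n = 391; a·d/n = 118·116/391 = 35.0077; b·c/n = 23·134/391 = 7.8824
OR_MH = (24.6586 + 28.5000 + 35.0077) / (13.8248 + 5.3500 + 7.8824) = 88.1663 / 27.0571 = 3.25852

3.259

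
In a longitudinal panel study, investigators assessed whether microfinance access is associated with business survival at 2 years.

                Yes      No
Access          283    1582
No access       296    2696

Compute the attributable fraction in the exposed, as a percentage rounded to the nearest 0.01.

Cells: a = 283, b = 1582, c = 296, d = 2696.
Risk in exposed = 283/1865 = 0.15174; risk in unexposed = 296/2992 = 0.09893.
RR = 0.15174/0.09893 = 1.53383
AR% = (RR − 1)/RR × 100 = (1.53383 − 1)/1.53383 × 100 = 34.8038%

34.80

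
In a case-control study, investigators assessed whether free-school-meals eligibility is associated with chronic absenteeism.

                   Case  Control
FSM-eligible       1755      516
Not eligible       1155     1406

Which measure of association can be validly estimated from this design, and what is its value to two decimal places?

4.14

Cells: a = 1755, b = 516, c = 1155, d = 1406.
This is a case-control study: participants were sampled on outcome status, so risks in the source population cannot be estimated directly — relative risk is not valid here. The odds ratio is the appropriate measure.
OR = (a·d)/(b·c) = (1755 × 1406) / (516 × 1155) = 2467530 / 595980 = 4.14029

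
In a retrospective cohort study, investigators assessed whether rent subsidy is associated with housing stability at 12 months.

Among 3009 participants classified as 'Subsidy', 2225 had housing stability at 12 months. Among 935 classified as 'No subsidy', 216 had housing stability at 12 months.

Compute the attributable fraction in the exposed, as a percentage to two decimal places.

From the description: a = 2225, b = 784, c = 216, d = 719.
Risk in exposed = 2225/3009 = 0.73945; risk in unexposed = 216/935 = 0.23102.
RR = 0.73945/0.23102 = 3.20085
AR% = (RR − 1)/RR × 100 = (3.20085 − 1)/3.20085 × 100 = 68.7583%

68.76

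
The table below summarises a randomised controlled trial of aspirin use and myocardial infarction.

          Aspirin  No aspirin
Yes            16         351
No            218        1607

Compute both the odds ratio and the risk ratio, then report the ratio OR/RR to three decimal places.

Reading the table with exposure as columns: a = 16 (Aspirin, case), b = 218 (Aspirin, non-case), c = 351 (No aspirin, case), d = 1607.
OR = (16·1607)/(218·351) = 25712/76518 = 0.33603
Risk in exposed = 16/234 = 0.06838; risk in unexposed = 351/1958 = 0.17926; RR = 0.38143
OR/RR = 0.33603 / 0.38143 = 0.88097
The outcome is not rare, so the OR lies further from 1 than the RR.

0.881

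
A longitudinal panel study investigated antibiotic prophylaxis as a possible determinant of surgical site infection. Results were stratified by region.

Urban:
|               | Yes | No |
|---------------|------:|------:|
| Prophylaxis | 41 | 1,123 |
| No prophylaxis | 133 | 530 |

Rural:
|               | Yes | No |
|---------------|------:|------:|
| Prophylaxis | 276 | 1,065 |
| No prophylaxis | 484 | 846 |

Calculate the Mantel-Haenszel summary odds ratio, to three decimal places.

OR_MH = Σ(aᵢdᵢ/nᵢ) / Σ(bᵢcᵢ/nᵢ), where nᵢ is the stratum total.
Stratum 1 (Urban): n = 1827; a·d/n = 41·530/1827 = 11.8938; b·c/n = 1123·133/1827 = 81.7510
Stratum 2 (Rural): n = 2671; a·d/n = 276·846/2671 = 87.4189; b·c/n = 1065·484/2671 = 192.9839
OR_MH = (11.8938 + 87.4189) / (81.7510 + 192.9839) = 99.3128 / 274.7349 = 0.36149

0.361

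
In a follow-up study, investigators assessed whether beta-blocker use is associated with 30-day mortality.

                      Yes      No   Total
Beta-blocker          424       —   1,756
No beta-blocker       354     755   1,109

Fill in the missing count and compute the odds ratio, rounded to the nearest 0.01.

The missing cell is in the exposed row: 1756 − 424 = 1332.
So a = 424, b = 1332, c = 354, d = 755.
OR = (a·d)/(b·c) = (424 × 755) / (1332 × 354) = 320120 / 471528 = 0.67890

0.68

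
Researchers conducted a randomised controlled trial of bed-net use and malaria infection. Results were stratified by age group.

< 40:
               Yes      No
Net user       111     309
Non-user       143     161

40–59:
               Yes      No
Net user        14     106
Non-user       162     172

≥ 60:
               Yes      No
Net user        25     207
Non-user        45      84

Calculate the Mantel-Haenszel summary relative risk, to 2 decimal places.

RR_MH = Σ(aᵢ·n₀ᵢ/nᵢ) / Σ(cᵢ·n₁ᵢ/nᵢ), with n₁ᵢ = aᵢ+bᵢ (exposed), n₀ᵢ = cᵢ+dᵢ (unexposed), nᵢ = n₁ᵢ+n₀ᵢ.
Stratum 1 (< 40): n₁ = 420, n₀ = 304, n = 724; a·n₀/n = 111·304/724 = 46.6077; c·n₁/n = 143·420/724 = 82.9558
Stratum 2 (40–59): n₁ = 120, n₀ = 334, n = 454; a·n₀/n = 14·334/454 = 10.2996; c·n₁/n = 162·120/454 = 42.8194
Stratum 3 (≥ 60): n₁ = 232, n₀ = 129, n = 361; a·n₀/n = 25·129/361 = 8.9335; c·n₁/n = 45·232/361 = 28.9197
RR_MH = (46.6077 + 10.2996 + 8.9335) / (82.9558 + 42.8194 + 28.9197) = 65.8408 / 154.6949 = 0.42562

0.43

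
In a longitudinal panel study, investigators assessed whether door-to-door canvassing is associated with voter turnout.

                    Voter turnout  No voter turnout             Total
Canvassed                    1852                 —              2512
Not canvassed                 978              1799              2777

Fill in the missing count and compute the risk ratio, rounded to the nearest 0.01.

The missing cell is in the exposed row: 2512 − 1852 = 660.
So a = 1852, b = 660, c = 978, d = 1799.
RR = [a/(a+b)] / [c/(c+d)] = (1852/2512) / (978/2777) = 0.73726/0.35218 = 2.09343

2.09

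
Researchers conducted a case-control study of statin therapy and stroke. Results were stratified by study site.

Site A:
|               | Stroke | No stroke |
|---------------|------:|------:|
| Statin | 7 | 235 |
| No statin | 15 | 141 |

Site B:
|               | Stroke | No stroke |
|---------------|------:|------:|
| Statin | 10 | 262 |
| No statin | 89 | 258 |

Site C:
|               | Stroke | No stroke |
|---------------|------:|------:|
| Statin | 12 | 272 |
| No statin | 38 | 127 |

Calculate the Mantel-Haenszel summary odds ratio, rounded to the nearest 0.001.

0.144

OR_MH = Σ(aᵢdᵢ/nᵢ) / Σ(bᵢcᵢ/nᵢ), where nᵢ is the stratum total.
Stratum 1 (Site A): n = 398; a·d/n = 7·141/398 = 2.4799; b·c/n = 235·15/398 = 8.8568
Stratum 2 (Site B): n = 619; a·d/n = 10·258/619 = 4.1680; b·c/n = 262·89/619 = 37.6704
Stratum 3 (Site C): n = 449; a·d/n = 12·127/449 = 3.3942; b·c/n = 272·38/449 = 23.0200
OR_MH = (2.4799 + 4.1680 + 3.3942) / (8.8568 + 37.6704 + 23.0200) = 10.0421 / 69.5473 = 0.14439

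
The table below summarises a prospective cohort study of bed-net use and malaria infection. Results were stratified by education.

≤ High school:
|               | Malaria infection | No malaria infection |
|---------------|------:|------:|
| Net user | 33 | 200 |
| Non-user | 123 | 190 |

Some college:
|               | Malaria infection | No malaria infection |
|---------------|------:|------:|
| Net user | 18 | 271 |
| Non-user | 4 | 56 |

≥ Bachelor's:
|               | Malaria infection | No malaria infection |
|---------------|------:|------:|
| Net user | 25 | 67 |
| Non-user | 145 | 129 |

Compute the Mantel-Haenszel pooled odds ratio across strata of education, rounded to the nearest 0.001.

OR_MH = Σ(aᵢdᵢ/nᵢ) / Σ(bᵢcᵢ/nᵢ), where nᵢ is the stratum total.
Stratum 1 (≤ High school): n = 546; a·d/n = 33·190/546 = 11.4835; b·c/n = 200·123/546 = 45.0549
Stratum 2 (Some college): n = 349; a·d/n = 18·56/349 = 2.8883; b·c/n = 271·4/349 = 3.1060
Stratum 3 (≥ Bachelor's): n = 366; a·d/n = 25·129/366 = 8.8115; b·c/n = 67·145/366 = 26.5437
OR_MH = (11.4835 + 2.8883 + 8.8115) / (45.0549 + 3.1060 + 26.5437) = 23.1832 / 74.7047 = 0.31033

0.310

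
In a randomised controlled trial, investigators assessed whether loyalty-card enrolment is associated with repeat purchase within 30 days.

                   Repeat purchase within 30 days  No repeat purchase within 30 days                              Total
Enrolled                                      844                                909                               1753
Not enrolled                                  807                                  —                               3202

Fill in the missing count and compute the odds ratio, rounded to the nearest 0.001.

2.756

The missing cell is in the unexposed row: 3202 − 807 = 2395.
So a = 844, b = 909, c = 807, d = 2395.
OR = (a·d)/(b·c) = (844 × 2395) / (909 × 807) = 2021380 / 733563 = 2.75556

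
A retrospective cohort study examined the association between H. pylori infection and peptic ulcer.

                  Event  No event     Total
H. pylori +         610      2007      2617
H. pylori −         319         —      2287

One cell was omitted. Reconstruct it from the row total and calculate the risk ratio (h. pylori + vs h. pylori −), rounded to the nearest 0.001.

1.671

The missing cell is in the unexposed row: 2287 − 319 = 1968.
So a = 610, b = 2007, c = 319, d = 1968.
RR = [a/(a+b)] / [c/(c+d)] = (610/2617) / (319/2287) = 0.23309/0.13948 = 1.67110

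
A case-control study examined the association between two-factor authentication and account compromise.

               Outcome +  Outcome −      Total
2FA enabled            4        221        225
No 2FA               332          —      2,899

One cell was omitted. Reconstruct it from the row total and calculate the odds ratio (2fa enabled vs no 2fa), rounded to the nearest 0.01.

The missing cell is in the unexposed row: 2899 − 332 = 2567.
So a = 4, b = 221, c = 332, d = 2567.
OR = (a·d)/(b·c) = (4 × 2567) / (221 × 332) = 10268 / 73372 = 0.13994

0.14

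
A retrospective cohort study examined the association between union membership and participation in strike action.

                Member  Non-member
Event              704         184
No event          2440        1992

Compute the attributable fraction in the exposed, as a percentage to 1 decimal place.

62.2

Reading the table with exposure as columns: a = 704 (Member, case), b = 2440 (Member, non-case), c = 184 (Non-member, case), d = 1992.
Risk in exposed = 704/3144 = 0.22392; risk in unexposed = 184/2176 = 0.08456.
RR = 0.22392/0.08456 = 2.64808
AR% = (RR − 1)/RR × 100 = (2.64808 − 1)/2.64808 × 100 = 62.2368%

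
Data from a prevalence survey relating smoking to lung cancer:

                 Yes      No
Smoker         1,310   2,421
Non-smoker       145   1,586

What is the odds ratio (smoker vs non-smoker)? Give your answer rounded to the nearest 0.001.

Cells: a = 1310, b = 2421, c = 145, d = 1586.
OR = (a·d)/(b·c) = (1310 × 1586) / (2421 × 145) = 2077660 / 351045 = 5.91850
The odds of lung cancer are about 5.92 times as high in the smoker group.

5.919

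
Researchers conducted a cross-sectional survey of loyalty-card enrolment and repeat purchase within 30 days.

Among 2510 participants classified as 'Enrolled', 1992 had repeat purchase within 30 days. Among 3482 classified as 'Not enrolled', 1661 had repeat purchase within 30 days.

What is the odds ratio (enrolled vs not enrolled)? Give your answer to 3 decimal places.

4.216

From the description: a = 1992, b = 518, c = 1661, d = 1821.
OR = (a·d)/(b·c) = (1992 × 1821) / (518 × 1661) = 3627432 / 860398 = 4.21599
The odds of repeat purchase within 30 days are about 4.22 times as high in the enrolled group.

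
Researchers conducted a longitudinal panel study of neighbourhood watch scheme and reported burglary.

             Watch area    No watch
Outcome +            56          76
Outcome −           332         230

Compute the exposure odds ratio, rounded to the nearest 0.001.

Reading the table with exposure as columns: a = 56 (Watch area, case), b = 332 (Watch area, non-case), c = 76 (No watch, case), d = 230.
OR = (a·d)/(b·c) = (56 × 230) / (332 × 76) = 12880 / 25232 = 0.51046
Exposure is associated with lower odds of reported burglary (OR = 0.51 < 1).

0.510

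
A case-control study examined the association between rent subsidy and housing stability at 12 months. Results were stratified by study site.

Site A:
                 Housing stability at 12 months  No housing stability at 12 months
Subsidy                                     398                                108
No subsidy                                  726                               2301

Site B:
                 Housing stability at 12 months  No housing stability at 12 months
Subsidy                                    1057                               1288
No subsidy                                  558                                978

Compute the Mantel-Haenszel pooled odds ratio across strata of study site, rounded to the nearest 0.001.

2.534

OR_MH = Σ(aᵢdᵢ/nᵢ) / Σ(bᵢcᵢ/nᵢ), where nᵢ is the stratum total.
Stratum 1 (Site A): n = 3533; a·d/n = 398·2301/3533 = 259.2126; b·c/n = 108·726/3533 = 22.1930
Stratum 2 (Site B): n = 3881; a·d/n = 1057·978/3881 = 266.3607; b·c/n = 1288·558/3881 = 185.1853
OR_MH = (259.2126 + 266.3607) / (22.1930 + 185.1853) = 525.5733 / 207.3783 = 2.53437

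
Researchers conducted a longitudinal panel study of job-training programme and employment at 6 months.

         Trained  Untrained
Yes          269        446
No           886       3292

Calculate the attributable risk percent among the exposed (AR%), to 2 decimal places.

Reading the table with exposure as columns: a = 269 (Trained, case), b = 886 (Trained, non-case), c = 446 (Untrained, case), d = 3292.
Risk in exposed = 269/1155 = 0.23290; risk in unexposed = 446/3738 = 0.11932.
RR = 0.23290/0.11932 = 1.95198
AR% = (RR − 1)/RR × 100 = (1.95198 − 1)/1.95198 × 100 = 48.7699%

48.77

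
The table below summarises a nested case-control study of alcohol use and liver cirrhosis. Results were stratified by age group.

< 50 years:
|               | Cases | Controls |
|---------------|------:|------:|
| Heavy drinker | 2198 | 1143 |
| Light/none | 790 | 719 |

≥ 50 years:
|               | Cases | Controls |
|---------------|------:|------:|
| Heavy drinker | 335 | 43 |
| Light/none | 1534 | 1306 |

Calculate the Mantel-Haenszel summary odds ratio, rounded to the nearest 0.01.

OR_MH = Σ(aᵢdᵢ/nᵢ) / Σ(bᵢcᵢ/nᵢ), where nᵢ is the stratum total.
Stratum 1 (< 50 years): n = 4850; a·d/n = 2198·719/4850 = 325.8478; b·c/n = 1143·790/4850 = 186.1794
Stratum 2 (≥ 50 years): n = 3218; a·d/n = 335·1306/3218 = 135.9571; b·c/n = 43·1534/3218 = 20.4978
OR_MH = (325.8478 + 135.9571) / (186.1794 + 20.4978) = 461.8050 / 206.6772 = 2.23443

2.23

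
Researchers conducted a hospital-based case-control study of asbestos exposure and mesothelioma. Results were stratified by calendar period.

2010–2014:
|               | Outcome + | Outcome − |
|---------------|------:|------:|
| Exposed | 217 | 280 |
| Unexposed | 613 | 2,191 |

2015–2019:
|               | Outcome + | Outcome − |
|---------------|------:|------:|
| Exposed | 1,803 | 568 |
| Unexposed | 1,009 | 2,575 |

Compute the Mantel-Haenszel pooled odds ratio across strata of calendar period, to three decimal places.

6.231

OR_MH = Σ(aᵢdᵢ/nᵢ) / Σ(bᵢcᵢ/nᵢ), where nᵢ is the stratum total.
Stratum 1 (2010–2014): n = 3301; a·d/n = 217·2191/3301 = 144.0312; b·c/n = 280·613/3301 = 51.9964
Stratum 2 (2015–2019): n = 5955; a·d/n = 1803·2575/5955 = 779.6348; b·c/n = 568·1009/5955 = 96.2405
OR_MH = (144.0312 + 779.6348) / (51.9964 + 96.2405) = 923.6660 / 148.2368 = 6.23102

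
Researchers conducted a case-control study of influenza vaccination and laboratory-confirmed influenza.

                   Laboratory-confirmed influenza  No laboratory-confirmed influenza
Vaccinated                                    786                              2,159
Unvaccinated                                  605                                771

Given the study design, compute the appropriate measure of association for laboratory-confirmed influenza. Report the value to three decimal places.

0.464

Cells: a = 786, b = 2159, c = 605, d = 771.
This is a case-control study: participants were sampled on outcome status, so risks in the source population cannot be estimated directly — relative risk is not valid here. The odds ratio is the appropriate measure.
OR = (a·d)/(b·c) = (786 × 771) / (2159 × 605) = 606006 / 1306195 = 0.46395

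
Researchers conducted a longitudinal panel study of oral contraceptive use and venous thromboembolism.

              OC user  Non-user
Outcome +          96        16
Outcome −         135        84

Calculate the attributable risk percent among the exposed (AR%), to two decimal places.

61.50

Reading the table with exposure as columns: a = 96 (OC user, case), b = 135 (OC user, non-case), c = 16 (Non-user, case), d = 84.
Risk in exposed = 96/231 = 0.41558; risk in unexposed = 16/100 = 0.16000.
RR = 0.41558/0.16000 = 2.59740
AR% = (RR − 1)/RR × 100 = (2.59740 − 1)/2.59740 × 100 = 61.5000%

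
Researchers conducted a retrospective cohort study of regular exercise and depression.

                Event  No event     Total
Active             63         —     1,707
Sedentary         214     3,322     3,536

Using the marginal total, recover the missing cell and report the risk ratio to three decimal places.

0.610

The missing cell is in the exposed row: 1707 − 63 = 1644.
So a = 63, b = 1644, c = 214, d = 3322.
RR = [a/(a+b)] / [c/(c+d)] = (63/1707) / (214/3536) = 0.03691/0.06052 = 0.60983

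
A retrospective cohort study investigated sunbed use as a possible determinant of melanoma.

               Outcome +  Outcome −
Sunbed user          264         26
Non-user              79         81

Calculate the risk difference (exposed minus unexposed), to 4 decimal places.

Cells: a = 264, b = 26, c = 79, d = 81.
Risk in exposed = 264/290 = 0.910345; risk in unexposed = 79/160 = 0.493750.
Risk difference = 0.910345 − 0.493750 = 0.416595

0.4166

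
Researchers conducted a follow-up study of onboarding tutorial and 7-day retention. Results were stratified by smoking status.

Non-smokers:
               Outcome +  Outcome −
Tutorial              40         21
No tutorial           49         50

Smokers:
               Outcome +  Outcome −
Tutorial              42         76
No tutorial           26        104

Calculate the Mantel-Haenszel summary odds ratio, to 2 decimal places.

2.09

OR_MH = Σ(aᵢdᵢ/nᵢ) / Σ(bᵢcᵢ/nᵢ), where nᵢ is the stratum total.
Stratum 1 (Non-smokers): n = 160; a·d/n = 40·50/160 = 12.5000; b·c/n = 21·49/160 = 6.4313
Stratum 2 (Smokers): n = 248; a·d/n = 42·104/248 = 17.6129; b·c/n = 76·26/248 = 7.9677
OR_MH = (12.5000 + 17.6129) / (6.4313 + 7.9677) = 30.1129 / 14.3990 = 2.09132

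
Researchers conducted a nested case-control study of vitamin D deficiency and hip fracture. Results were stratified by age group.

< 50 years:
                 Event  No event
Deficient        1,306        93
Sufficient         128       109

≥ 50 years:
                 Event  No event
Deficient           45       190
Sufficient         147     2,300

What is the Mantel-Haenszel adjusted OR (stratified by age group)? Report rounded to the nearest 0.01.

7.10

OR_MH = Σ(aᵢdᵢ/nᵢ) / Σ(bᵢcᵢ/nᵢ), where nᵢ is the stratum total.
Stratum 1 (< 50 years): n = 1636; a·d/n = 1306·109/1636 = 87.0134; b·c/n = 93·128/1636 = 7.2763
Stratum 2 (≥ 50 years): n = 2682; a·d/n = 45·2300/2682 = 38.5906; b·c/n = 190·147/2682 = 10.4139
OR_MH = (87.0134 + 38.5906) / (7.2763 + 10.4139) = 125.6041 / 17.6902 = 7.10022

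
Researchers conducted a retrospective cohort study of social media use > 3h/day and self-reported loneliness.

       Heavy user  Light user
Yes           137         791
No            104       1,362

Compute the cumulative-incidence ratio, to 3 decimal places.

Reading the table with exposure as columns: a = 137 (Heavy user, case), b = 104 (Heavy user, non-case), c = 791 (Light user, case), d = 1362.
Risk in exposed = 137/241 = 0.56846; risk in unexposed = 791/2153 = 0.36739.
RR = 0.56846 / 0.36739 = 1.54729
The risk among the exposed is 1.55 times that among the unexposed.

1.547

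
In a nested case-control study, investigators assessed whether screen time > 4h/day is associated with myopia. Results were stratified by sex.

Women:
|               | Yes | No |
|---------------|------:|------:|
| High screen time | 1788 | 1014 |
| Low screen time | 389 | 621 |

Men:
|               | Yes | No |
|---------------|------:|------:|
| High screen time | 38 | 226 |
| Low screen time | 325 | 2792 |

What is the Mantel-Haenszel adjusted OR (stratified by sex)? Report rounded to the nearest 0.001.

OR_MH = Σ(aᵢdᵢ/nᵢ) / Σ(bᵢcᵢ/nᵢ), where nᵢ is the stratum total.
Stratum 1 (Women): n = 3812; a·d/n = 1788·621/3812 = 291.2770; b·c/n = 1014·389/3812 = 103.4748
Stratum 2 (Men): n = 3381; a·d/n = 38·2792/3381 = 31.3801; b·c/n = 226·325/3381 = 21.7243
OR_MH = (291.2770 + 31.3801) / (103.4748 + 21.7243) = 322.6571 / 125.1992 = 2.57715

2.577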